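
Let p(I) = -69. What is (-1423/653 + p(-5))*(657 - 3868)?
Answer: 149247280/653 ≈ 2.2856e+5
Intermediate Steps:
(-1423/653 + p(-5))*(657 - 3868) = (-1423/653 - 69)*(657 - 3868) = (-1423*1/653 - 69)*(-3211) = (-1423/653 - 69)*(-3211) = -46480/653*(-3211) = 149247280/653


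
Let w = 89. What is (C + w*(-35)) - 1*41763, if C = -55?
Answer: -44933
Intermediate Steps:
(C + w*(-35)) - 1*41763 = (-55 + 89*(-35)) - 1*41763 = (-55 - 3115) - 41763 = -3170 - 41763 = -44933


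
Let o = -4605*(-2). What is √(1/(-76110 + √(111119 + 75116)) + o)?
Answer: √(700973099 - 9210*√186235)/√(76110 - √186235) ≈ 95.969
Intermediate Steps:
o = 9210
√(1/(-76110 + √(111119 + 75116)) + o) = √(1/(-76110 + √(111119 + 75116)) + 9210) = √(1/(-76110 + √186235) + 9210) = √(9210 + 1/(-76110 + √186235))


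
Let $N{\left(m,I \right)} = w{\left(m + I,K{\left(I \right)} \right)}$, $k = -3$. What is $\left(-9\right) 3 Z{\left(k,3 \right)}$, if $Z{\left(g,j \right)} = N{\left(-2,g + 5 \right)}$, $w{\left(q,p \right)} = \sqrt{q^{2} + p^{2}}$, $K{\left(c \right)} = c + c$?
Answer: $-108$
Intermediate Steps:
$K{\left(c \right)} = 2 c$
$w{\left(q,p \right)} = \sqrt{p^{2} + q^{2}}$
$N{\left(m,I \right)} = \sqrt{\left(I + m\right)^{2} + 4 I^{2}}$ ($N{\left(m,I \right)} = \sqrt{\left(2 I\right)^{2} + \left(m + I\right)^{2}} = \sqrt{4 I^{2} + \left(I + m\right)^{2}} = \sqrt{\left(I + m\right)^{2} + 4 I^{2}}$)
$Z{\left(g,j \right)} = \sqrt{\left(3 + g\right)^{2} + 4 \left(5 + g\right)^{2}}$ ($Z{\left(g,j \right)} = \sqrt{\left(\left(g + 5\right) - 2\right)^{2} + 4 \left(g + 5\right)^{2}} = \sqrt{\left(\left(5 + g\right) - 2\right)^{2} + 4 \left(5 + g\right)^{2}} = \sqrt{\left(3 + g\right)^{2} + 4 \left(5 + g\right)^{2}}$)
$\left(-9\right) 3 Z{\left(k,3 \right)} = \left(-9\right) 3 \sqrt{109 + 5 \left(-3\right)^{2} + 46 \left(-3\right)} = - 27 \sqrt{109 + 5 \cdot 9 - 138} = - 27 \sqrt{109 + 45 - 138} = - 27 \sqrt{16} = \left(-27\right) 4 = -108$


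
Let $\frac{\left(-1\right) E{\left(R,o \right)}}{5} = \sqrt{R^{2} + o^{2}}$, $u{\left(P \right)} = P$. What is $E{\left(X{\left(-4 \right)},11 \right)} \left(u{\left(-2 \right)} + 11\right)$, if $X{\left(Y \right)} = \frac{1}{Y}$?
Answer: $- \frac{45 \sqrt{1937}}{4} \approx -495.13$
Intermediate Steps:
$E{\left(R,o \right)} = - 5 \sqrt{R^{2} + o^{2}}$
$E{\left(X{\left(-4 \right)},11 \right)} \left(u{\left(-2 \right)} + 11\right) = - 5 \sqrt{\left(\frac{1}{-4}\right)^{2} + 11^{2}} \left(-2 + 11\right) = - 5 \sqrt{\left(- \frac{1}{4}\right)^{2} + 121} \cdot 9 = - 5 \sqrt{\frac{1}{16} + 121} \cdot 9 = - 5 \sqrt{\frac{1937}{16}} \cdot 9 = - 5 \frac{\sqrt{1937}}{4} \cdot 9 = - \frac{5 \sqrt{1937}}{4} \cdot 9 = - \frac{45 \sqrt{1937}}{4}$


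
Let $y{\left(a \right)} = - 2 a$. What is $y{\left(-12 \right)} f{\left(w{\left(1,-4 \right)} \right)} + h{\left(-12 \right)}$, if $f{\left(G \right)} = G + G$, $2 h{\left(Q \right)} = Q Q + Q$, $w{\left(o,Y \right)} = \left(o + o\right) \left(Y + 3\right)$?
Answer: $-30$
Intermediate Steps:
$w{\left(o,Y \right)} = 2 o \left(3 + Y\right)$
$h{\left(Q \right)} = \frac{Q}{2} + \frac{Q^{2}}{2}$ ($h{\left(Q \right)} = \frac{Q Q + Q}{2} = \frac{Q^{2} + Q}{2} = \frac{Q + Q^{2}}{2} = \frac{Q}{2} + \frac{Q^{2}}{2}$)
$f{\left(G \right)} = 2 G$
$y{\left(-12 \right)} f{\left(w{\left(1,-4 \right)} \right)} + h{\left(-12 \right)} = \left(-2\right) \left(-12\right) 2 \cdot 2 \cdot 1 \left(3 - 4\right) + \frac{1}{2} \left(-12\right) \left(1 - 12\right) = 24 \cdot 2 \cdot 2 \cdot 1 \left(-1\right) + \frac{1}{2} \left(-12\right) \left(-11\right) = 24 \cdot 2 \left(-2\right) + 66 = 24 \left(-4\right) + 66 = -96 + 66 = -30$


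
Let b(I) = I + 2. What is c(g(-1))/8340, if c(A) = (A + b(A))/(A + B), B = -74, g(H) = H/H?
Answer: -1/152205 ≈ -6.5701e-6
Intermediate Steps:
g(H) = 1
b(I) = 2 + I
c(A) = (2 + 2*A)/(-74 + A) (c(A) = (A + (2 + A))/(A - 74) = (2 + 2*A)/(-74 + A))
c(g(-1))/8340 = (2*(1 + 1)/(-74 + 1))/8340 = (2*2/(-73))*(1/8340) = (2*(-1/73)*2)*(1/8340) = -4/73*1/8340 = -1/152205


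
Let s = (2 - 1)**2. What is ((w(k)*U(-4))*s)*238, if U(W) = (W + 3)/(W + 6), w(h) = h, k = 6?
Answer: -714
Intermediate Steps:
s = 1 (s = 1**2 = 1)
U(W) = (3 + W)/(6 + W)
((w(k)*U(-4))*s)*238 = ((6*((3 - 4)/(6 - 4)))*1)*238 = ((6*(-1/2))*1)*238 = -3*1*238 = -3*238 = -714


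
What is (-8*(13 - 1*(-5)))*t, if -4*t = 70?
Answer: 2520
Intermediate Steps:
t = -35/2 (t = -¼*70 = -35/2 ≈ -17.500)
(-8*(13 - 1*(-5)))*t = -8*(13 - 1*(-5))*(-35/2) = -8*(13 + 5)*(-35/2) = -8*18*(-35/2) = -144*(-35/2) = 2520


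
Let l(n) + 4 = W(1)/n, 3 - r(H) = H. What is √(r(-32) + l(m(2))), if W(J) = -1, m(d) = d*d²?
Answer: √494/4 ≈ 5.5565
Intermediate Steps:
m(d) = d³
r(H) = 3 - H
l(n) = -4 - 1/n
√(r(-32) + l(m(2))) = √((3 - 1*(-32)) + (-4 - 1/(2³))) = √((3 + 32) + (-4 - 1/8)) = √(35 + (-4 - 1*⅛)) = √(35 + (-4 - ⅛)) = √(35 - 33/8) = √(247/8) = √494/4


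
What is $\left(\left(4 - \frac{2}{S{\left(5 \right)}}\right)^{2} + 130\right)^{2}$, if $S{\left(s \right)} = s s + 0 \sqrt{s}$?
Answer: $\frac{8254449316}{390625} \approx 21131.0$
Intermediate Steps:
$S{\left(s \right)} = s^{2}$ ($S{\left(s \right)} = s^{2} + 0 = s^{2}$)
$\left(\left(4 - \frac{2}{S{\left(5 \right)}}\right)^{2} + 130\right)^{2} = \left(\left(4 - \frac{2}{5^{2}}\right)^{2} + 130\right)^{2} = \left(\left(4 - \frac{2}{25}\right)^{2} + 130\right)^{2} = \left(\left(\frac{98}{25}\right)^{2} + 130\right)^{2} = \left(\frac{9604}{625} + 130\right)^{2} = \left(\frac{90854}{625}\right)^{2} = \frac{8254449316}{390625}$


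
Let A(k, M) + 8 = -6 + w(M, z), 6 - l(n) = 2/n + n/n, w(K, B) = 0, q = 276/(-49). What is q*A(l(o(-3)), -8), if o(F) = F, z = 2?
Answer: 552/7 ≈ 78.857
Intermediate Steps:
q = -276/49 (q = 276*(-1/49) = -276/49 ≈ -5.6327)
l(n) = 5 - 2/n (l(n) = 6 - (2/n + n/n) = 6 - (2/n + 1) = 6 - (1 + 2/n) = 6 + (-1 - 2/n) = 5 - 2/n)
A(k, M) = -14 (A(k, M) = -8 + (-6 + 0) = -8 - 6 = -14)
q*A(l(o(-3)), -8) = -276/49*(-14) = 552/7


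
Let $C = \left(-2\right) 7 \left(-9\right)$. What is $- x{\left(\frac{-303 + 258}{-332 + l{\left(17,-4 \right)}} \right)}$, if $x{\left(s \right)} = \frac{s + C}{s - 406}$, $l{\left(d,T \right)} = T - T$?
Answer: $\frac{41877}{134747} \approx 0.31078$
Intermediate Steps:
$l{\left(d,T \right)} = 0$
$C = 126$ ($C = \left(-14\right) \left(-9\right) = 126$)
$x{\left(s \right)} = \frac{126 + s}{-406 + s}$ ($x{\left(s \right)} = \frac{s + 126}{s - 406} = \frac{126 + s}{-406 + s}$)
$- x{\left(\frac{-303 + 258}{-332 + l{\left(17,-4 \right)}} \right)} = - \frac{126 + \frac{-303 + 258}{-332 + 0}}{-406 + \frac{-303 + 258}{-332 + 0}} = - \frac{126 - \frac{45}{-332}}{-406 - \frac{45}{-332}} = - \frac{126 - - \frac{45}{332}}{-406 - - \frac{45}{332}} = - \frac{126 + \frac{45}{332}}{-406 + \frac{45}{332}} = - \frac{41877}{\left(- \frac{134747}{332}\right) 332} = - \frac{\left(-332\right) 41877}{134747 \cdot 332} = \left(-1\right) \left(- \frac{41877}{134747}\right) = \frac{41877}{134747}$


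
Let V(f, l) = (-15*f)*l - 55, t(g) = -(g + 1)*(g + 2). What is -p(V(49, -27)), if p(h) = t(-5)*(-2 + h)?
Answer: 237456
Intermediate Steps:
t(g) = -(1 + g)*(2 + g)
V(f, l) = -55 - 15*f*l (V(f, l) = -15*f*l - 55 = -55 - 15*f*l)
p(h) = 24 - 12*h (p(h) = (-2 - 1*(-5)² - 3*(-5))*(-2 + h) = (-2 - 1*25 + 15)*(-2 + h) = (-2 - 25 + 15)*(-2 + h) = -12*(-2 + h) = 24 - 12*h)
-p(V(49, -27)) = -(24 - 12*(-55 - 15*49*(-27))) = -(24 - 12*(-55 + 19845)) = -(24 - 12*19790) = -(24 - 237480) = -1*(-237456) = 237456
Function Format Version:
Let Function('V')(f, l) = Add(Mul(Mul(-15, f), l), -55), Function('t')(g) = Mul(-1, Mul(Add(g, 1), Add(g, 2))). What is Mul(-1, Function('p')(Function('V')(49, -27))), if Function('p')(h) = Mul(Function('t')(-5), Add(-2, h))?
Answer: 237456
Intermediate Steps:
Function('t')(g) = Mul(-1, Add(1, g), Add(2, g)) (Function('t')(g) = Mul(-1, Mul(Add(1, g), Add(2, g))) = Mul(-1, Add(1, g), Add(2, g)))
Function('V')(f, l) = Add(-55, Mul(-15, f, l)) (Function('V')(f, l) = Add(Mul(-15, f, l), -55) = Add(-55, Mul(-15, f, l)))
Function('p')(h) = Add(24, Mul(-12, h)) (Function('p')(h) = Mul(Add(-2, Mul(-1, Pow(-5, 2)), Mul(-3, -5)), Add(-2, h)) = Mul(Add(-2, Mul(-1, 25), 15), Add(-2, h)) = Mul(Add(-2, -25, 15), Add(-2, h)) = Mul(-12, Add(-2, h)) = Add(24, Mul(-12, h)))
Mul(-1, Function('p')(Function('V')(49, -27))) = Mul(-1, Add(24, Mul(-12, Add(-55, Mul(-15, 49, -27))))) = Mul(-1, Add(24, Mul(-12, Add(-55, 19845)))) = Mul(-1, Add(24, Mul(-12, 19790))) = Mul(-1, Add(24, -237480)) = Mul(-1, -237456) = 237456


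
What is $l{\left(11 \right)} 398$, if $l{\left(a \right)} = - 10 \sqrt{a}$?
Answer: $- 3980 \sqrt{11} \approx -13200.0$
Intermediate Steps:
$l{\left(11 \right)} 398 = - 10 \sqrt{11} \cdot 398 = - 3980 \sqrt{11}$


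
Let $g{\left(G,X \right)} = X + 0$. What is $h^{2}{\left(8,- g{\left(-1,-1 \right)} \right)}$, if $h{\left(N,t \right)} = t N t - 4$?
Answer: $16$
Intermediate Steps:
$g{\left(G,X \right)} = X$
$h{\left(N,t \right)} = -4 + N t^{2}$ ($h{\left(N,t \right)} = N t t - 4 = N t^{2} - 4 = -4 + N t^{2}$)
$h^{2}{\left(8,- g{\left(-1,-1 \right)} \right)} = \left(-4 + 8 \left(\left(-1\right) \left(-1\right)\right)^{2}\right)^{2} = \left(-4 + 8 \cdot 1^{2}\right)^{2} = \left(-4 + 8 \cdot 1\right)^{2} = \left(-4 + 8\right)^{2} = 4^{2} = 16$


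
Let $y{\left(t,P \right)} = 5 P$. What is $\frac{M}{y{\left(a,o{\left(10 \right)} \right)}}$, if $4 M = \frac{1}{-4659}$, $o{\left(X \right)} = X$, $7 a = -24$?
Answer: $- \frac{1}{931800} \approx -1.0732 \cdot 10^{-6}$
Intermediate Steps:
$a = - \frac{24}{7}$ ($a = \frac{1}{7} \left(-24\right) = - \frac{24}{7} \approx -3.4286$)
$M = - \frac{1}{18636}$ ($M = \frac{1}{4 \left(-4659\right)} = \frac{1}{4} \left(- \frac{1}{4659}\right) = - \frac{1}{18636} \approx -5.366 \cdot 10^{-5}$)
$\frac{M}{y{\left(a,o{\left(10 \right)} \right)}} = - \frac{1}{18636 \cdot 5 \cdot 10} = - \frac{1}{18636 \cdot 50} = \left(- \frac{1}{18636}\right) \frac{1}{50} = - \frac{1}{931800}$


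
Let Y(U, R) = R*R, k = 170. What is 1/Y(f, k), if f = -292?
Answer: 1/28900 ≈ 3.4602e-5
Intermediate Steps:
Y(U, R) = R²
1/Y(f, k) = 1/(170²) = 1/28900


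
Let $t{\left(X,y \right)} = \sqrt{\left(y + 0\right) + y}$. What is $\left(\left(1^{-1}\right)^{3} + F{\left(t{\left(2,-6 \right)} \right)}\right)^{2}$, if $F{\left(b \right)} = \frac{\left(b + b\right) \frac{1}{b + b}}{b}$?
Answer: $\frac{\left(6 - i \sqrt{3}\right)^{2}}{36} \approx 0.91667 - 0.57735 i$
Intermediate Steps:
$t{\left(X,y \right)} = \sqrt{2} \sqrt{y}$ ($t{\left(X,y \right)} = \sqrt{y + y} = \sqrt{2 y} = \sqrt{2} \sqrt{y}$)
$F{\left(b \right)} = \frac{1}{b}$ ($F{\left(b \right)} = \frac{2 b \frac{1}{2 b}}{b} = 1 \frac{1}{b} = \frac{1}{b}$)
$\left(\left(1^{-1}\right)^{3} + F{\left(t{\left(2,-6 \right)} \right)}\right)^{2} = \left(\left(1^{-1}\right)^{3} + \frac{1}{\sqrt{2} \sqrt{-6}}\right)^{2} = \left(1^{3} + \frac{1}{\sqrt{2} i \sqrt{6}}\right)^{2} = \left(1 + \frac{1}{2 i \sqrt{3}}\right)^{2} = \left(1 - \frac{i \sqrt{3}}{6}\right)^{2}$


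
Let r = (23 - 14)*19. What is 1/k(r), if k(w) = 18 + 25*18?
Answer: 1/468 ≈ 0.0021368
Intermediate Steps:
r = 171 (r = 9*19 = 171)
k(w) = 468 (k(w) = 18 + 450 = 468)
1/k(r) = 1/468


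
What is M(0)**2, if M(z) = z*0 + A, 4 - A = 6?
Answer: 4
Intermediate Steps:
A = -2 (A = 4 - 1*6 = 4 - 6 = -2)
M(z) = -2 (M(z) = z*0 - 2 = 0 - 2 = -2)
M(0)**2 = (-2)**2 = 4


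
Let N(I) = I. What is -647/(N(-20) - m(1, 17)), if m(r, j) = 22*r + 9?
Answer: 647/51 ≈ 12.686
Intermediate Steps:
m(r, j) = 9 + 22*r
-647/(N(-20) - m(1, 17)) = -647/(-20 - (9 + 22*1)) = -647/(-20 - (9 + 22)) = -647/(-20 - 1*31) = -647/(-20 - 31) = -647/(-51) = -647*(-1/51) = 647/51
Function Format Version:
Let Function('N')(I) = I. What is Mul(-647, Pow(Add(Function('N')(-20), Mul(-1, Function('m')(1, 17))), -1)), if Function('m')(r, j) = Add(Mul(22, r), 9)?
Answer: Rational(647, 51) ≈ 12.686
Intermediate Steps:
Function('m')(r, j) = Add(9, Mul(22, r))
Mul(-647, Pow(Add(Function('N')(-20), Mul(-1, Function('m')(1, 17))), -1)) = Mul(-647, Pow(Add(-20, Mul(-1, Add(9, Mul(22, 1)))), -1)) = Mul(-647, Pow(Add(-20, Mul(-1, Add(9, 22))), -1)) = Mul(-647, Pow(Add(-20, Mul(-1, 31)), -1)) = Mul(-647, Pow(Add(-20, -31), -1)) = Mul(-647, Pow(-51, -1)) = Mul(-647, Rational(-1, 51)) = Rational(647, 51)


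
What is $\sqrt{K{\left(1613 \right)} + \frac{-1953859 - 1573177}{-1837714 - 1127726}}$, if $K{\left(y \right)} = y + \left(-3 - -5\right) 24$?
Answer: $\frac{\sqrt{57097727114865}}{185340} \approx 40.77$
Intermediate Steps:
$K{\left(y \right)} = 48 + y$ ($K{\left(y \right)} = y + \left(-3 + 5\right) 24 = y + 2 \cdot 24 = y + 48 = 48 + y$)
$\sqrt{K{\left(1613 \right)} + \frac{-1953859 - 1573177}{-1837714 - 1127726}} = \sqrt{\left(48 + 1613\right) + \frac{-1953859 - 1573177}{-1837714 - 1127726}} = \sqrt{1661 - \frac{3527036}{-2965440}} = \sqrt{1661 - - \frac{881759}{741360}} = \sqrt{1661 + \frac{881759}{741360}} = \sqrt{\frac{1232280719}{741360}} = \frac{\sqrt{57097727114865}}{185340}$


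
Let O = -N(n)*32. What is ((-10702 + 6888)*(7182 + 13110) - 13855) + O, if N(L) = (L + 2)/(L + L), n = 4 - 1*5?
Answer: -77407527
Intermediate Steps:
n = -1 (n = 4 - 5 = -1)
N(L) = (2 + L)/(2*L) (N(L) = (2 + L)/((2*L)) = (2 + L)*(1/(2*L)) = (2 + L)/(2*L))
O = 16 (O = -(2 - 1)/(2*(-1))*32 = -(-1)/2*32 = -1*(-½)*32 = (½)*32 = 16)
((-10702 + 6888)*(7182 + 13110) - 13855) + O = ((-10702 + 6888)*(7182 + 13110) - 13855) + 16 = (-3814*20292 - 13855) + 16 = (-77393688 - 13855) + 16 = -77407543 + 16 = -77407527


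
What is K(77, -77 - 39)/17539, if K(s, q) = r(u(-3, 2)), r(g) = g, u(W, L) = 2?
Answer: 2/17539 ≈ 0.00011403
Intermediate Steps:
K(s, q) = 2
K(77, -77 - 39)/17539 = 2/17539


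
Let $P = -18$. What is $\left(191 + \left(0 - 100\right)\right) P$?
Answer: $-1638$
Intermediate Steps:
$\left(191 + \left(0 - 100\right)\right) P = \left(191 + \left(0 - 100\right)\right) \left(-18\right) = \left(191 - 100\right) \left(-18\right) = 91 \left(-18\right) = -1638$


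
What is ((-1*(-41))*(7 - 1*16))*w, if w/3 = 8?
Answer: -8856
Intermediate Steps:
w = 24 (w = 3*8 = 24)
((-1*(-41))*(7 - 1*16))*w = ((-1*(-41))*(7 - 1*16))*24 = (41*(7 - 16))*24 = (41*(-9))*24 = -369*24 = -8856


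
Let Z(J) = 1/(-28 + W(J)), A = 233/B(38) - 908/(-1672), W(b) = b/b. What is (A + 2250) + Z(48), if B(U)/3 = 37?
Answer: 940647353/417582 ≈ 2252.6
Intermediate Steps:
W(b) = 1
B(U) = 111 (B(U) = 3*37 = 111)
A = 122591/46398 (A = 233/111 - 908/(-1672) = 233*(1/111) - 908*(-1/1672) = 233/111 + 227/418 = 122591/46398 ≈ 2.6422)
Z(J) = -1/27 (Z(J) = 1/(-28 + 1) = 1/(-27) = -1/27)
(A + 2250) + Z(48) = (122591/46398 + 2250) - 1/27 = 104518091/46398 - 1/27 = 940647353/417582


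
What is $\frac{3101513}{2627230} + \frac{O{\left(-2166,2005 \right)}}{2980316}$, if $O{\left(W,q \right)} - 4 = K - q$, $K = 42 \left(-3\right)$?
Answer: $\frac{4618950349949}{3914987802340} \approx 1.1798$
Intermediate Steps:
$K = -126$
$O{\left(W,q \right)} = -122 - q$ ($O{\left(W,q \right)} = 4 - \left(126 + q\right) = -122 - q$)
$\frac{3101513}{2627230} + \frac{O{\left(-2166,2005 \right)}}{2980316} = \frac{3101513}{2627230} + \frac{-122 - 2005}{2980316} = 3101513 \cdot \frac{1}{2627230} + \left(-122 - 2005\right) \frac{1}{2980316} = \frac{3101513}{2627230} - \frac{2127}{2980316} = \frac{4618950349949}{3914987802340}$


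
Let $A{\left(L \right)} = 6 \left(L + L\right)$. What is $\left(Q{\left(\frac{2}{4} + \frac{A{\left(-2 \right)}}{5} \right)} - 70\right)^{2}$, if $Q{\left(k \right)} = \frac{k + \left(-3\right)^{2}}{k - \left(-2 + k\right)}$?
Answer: $\frac{1830609}{400} \approx 4576.5$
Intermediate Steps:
$A{\left(L \right)} = 12 L$ ($A{\left(L \right)} = 6 \cdot 2 L = 12 L$)
$Q{\left(k \right)} = \frac{9}{2} + \frac{k}{2}$ ($Q{\left(k \right)} = \frac{k + 9}{2} = \left(9 + k\right) \frac{1}{2} = \frac{9}{2} + \frac{k}{2}$)
$\left(Q{\left(\frac{2}{4} + \frac{A{\left(-2 \right)}}{5} \right)} - 70\right)^{2} = \left(\left(\frac{9}{2} + \frac{\frac{2}{4} + \frac{12 \left(-2\right)}{5}}{2}\right) - 70\right)^{2} = \left(\left(\frac{9}{2} + \frac{2 \cdot \frac{1}{4} - \frac{24}{5}}{2}\right) - 70\right)^{2} = \left(\left(\frac{9}{2} + \frac{\frac{1}{2} - \frac{24}{5}}{2}\right) - 70\right)^{2} = \left(\left(\frac{9}{2} + \frac{1}{2} \left(- \frac{43}{10}\right)\right) - 70\right)^{2} = \left(\left(\frac{9}{2} - \frac{43}{20}\right) - 70\right)^{2} = \left(\frac{47}{20} - 70\right)^{2} = \left(- \frac{1353}{20}\right)^{2} = \frac{1830609}{400}$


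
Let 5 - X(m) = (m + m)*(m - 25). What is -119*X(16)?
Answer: -34867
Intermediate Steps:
X(m) = 5 - 2*m*(-25 + m) (X(m) = 5 - (m + m)*(m - 25) = 5 - 2*m*(-25 + m))
-119*X(16) = -119*(5 - 2*16² + 50*16) = -119*(5 - 2*256 + 800) = -119*(5 - 512 + 800) = -119*293 = -34867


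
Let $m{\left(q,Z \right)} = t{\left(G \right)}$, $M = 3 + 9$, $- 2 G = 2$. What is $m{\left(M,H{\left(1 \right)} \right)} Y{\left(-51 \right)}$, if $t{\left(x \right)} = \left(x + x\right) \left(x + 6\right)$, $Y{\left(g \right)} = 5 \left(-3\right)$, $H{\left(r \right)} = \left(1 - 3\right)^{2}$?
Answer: $150$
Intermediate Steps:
$H{\left(r \right)} = 4$ ($H{\left(r \right)} = \left(-2\right)^{2} = 4$)
$Y{\left(g \right)} = -15$
$G = -1$ ($G = \left(- \frac{1}{2}\right) 2 = -1$)
$t{\left(x \right)} = 2 x \left(6 + x\right)$
$M = 12$
$m{\left(q,Z \right)} = -10$ ($m{\left(q,Z \right)} = 2 \left(-1\right) \left(6 - 1\right) = 2 \left(-1\right) 5 = -10$)
$m{\left(M,H{\left(1 \right)} \right)} Y{\left(-51 \right)} = \left(-10\right) \left(-15\right) = 150$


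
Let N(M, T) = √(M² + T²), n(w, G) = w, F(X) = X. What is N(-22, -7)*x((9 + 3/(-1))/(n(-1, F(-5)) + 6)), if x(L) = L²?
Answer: 36*√533/25 ≈ 33.245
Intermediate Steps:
N(-22, -7)*x((9 + 3/(-1))/(n(-1, F(-5)) + 6)) = √((-22)² + (-7)²)*((9 + 3/(-1))/(-1 + 6))² = √(484 + 49)*((9 + 3*(-1))/5)² = √533*((9 - 3)*(⅕))² = √533*(6*(⅕))² = √533*(6/5)² = √533*(36/25) = 36*√533/25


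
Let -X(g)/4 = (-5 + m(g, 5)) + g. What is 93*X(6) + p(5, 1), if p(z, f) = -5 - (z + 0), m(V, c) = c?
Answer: -2242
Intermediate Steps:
p(z, f) = -5 - z
X(g) = -4*g (X(g) = -4*((-5 + 5) + g) = -4*(0 + g) = -4*g)
93*X(6) + p(5, 1) = 93*(-4*6) + (-5 - 1*5) = 93*(-24) + (-5 - 5) = -2232 - 10 = -2242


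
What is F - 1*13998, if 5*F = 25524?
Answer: -44466/5 ≈ -8893.2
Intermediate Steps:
F = 25524/5 (F = (1/5)*25524 = 25524/5 ≈ 5104.8)
F - 1*13998 = 25524/5 - 1*13998 = 25524/5 - 13998 = -44466/5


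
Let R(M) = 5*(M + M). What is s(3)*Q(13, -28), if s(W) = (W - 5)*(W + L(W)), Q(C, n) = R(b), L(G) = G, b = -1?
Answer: 120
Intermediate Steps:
R(M) = 10*M (R(M) = 5*(2*M) = 10*M)
Q(C, n) = -10 (Q(C, n) = 10*(-1) = -10)
s(W) = 2*W*(-5 + W) (s(W) = (W - 5)*(W + W) = (-5 + W)*(2*W) = 2*W*(-5 + W))
s(3)*Q(13, -28) = (2*3*(-5 + 3))*(-10) = (2*3*(-2))*(-10) = -12*(-10) = 120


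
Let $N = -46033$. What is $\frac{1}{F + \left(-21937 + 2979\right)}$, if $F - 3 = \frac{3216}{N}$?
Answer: $- \frac{46033}{872558731} \approx -5.2756 \cdot 10^{-5}$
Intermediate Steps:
$F = \frac{134883}{46033}$ ($F = 3 + \frac{3216}{-46033} = 3 + 3216 \left(- \frac{1}{46033}\right) = 3 - \frac{3216}{46033} = \frac{134883}{46033} \approx 2.9301$)
$\frac{1}{F + \left(-21937 + 2979\right)} = \frac{1}{\frac{134883}{46033} + \left(-21937 + 2979\right)} = \frac{1}{\frac{134883}{46033} - 18958} = \frac{1}{- \frac{872558731}{46033}} = - \frac{46033}{872558731}$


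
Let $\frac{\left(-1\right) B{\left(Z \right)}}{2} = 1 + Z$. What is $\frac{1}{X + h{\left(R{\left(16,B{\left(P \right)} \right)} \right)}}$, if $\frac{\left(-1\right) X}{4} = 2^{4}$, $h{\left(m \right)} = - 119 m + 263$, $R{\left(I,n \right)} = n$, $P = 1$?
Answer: $\frac{1}{675} \approx 0.0014815$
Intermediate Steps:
$B{\left(Z \right)} = -2 - 2 Z$ ($B{\left(Z \right)} = - 2 \left(1 + Z\right) = -2 - 2 Z$)
$h{\left(m \right)} = 263 - 119 m$
$X = -64$ ($X = - 4 \cdot 2^{4} = \left(-4\right) 16 = -64$)
$\frac{1}{X + h{\left(R{\left(16,B{\left(P \right)} \right)} \right)}} = \frac{1}{-64 - \left(-263 + 119 \left(-2 - 2\right)\right)} = \frac{1}{-64 + \left(263 - -476\right)} = \frac{1}{-64 + \left(263 + 476\right)} = \frac{1}{-64 + 739} = \frac{1}{675}$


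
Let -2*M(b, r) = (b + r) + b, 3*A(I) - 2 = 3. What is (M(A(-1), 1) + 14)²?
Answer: 5041/36 ≈ 140.03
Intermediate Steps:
A(I) = 5/3 (A(I) = ⅔ + (⅓)*3 = ⅔ + 1 = 5/3)
M(b, r) = -b - r/2 (M(b, r) = -((b + r) + b)/2 = -(r + 2*b)/2 = -b - r/2)
(M(A(-1), 1) + 14)² = ((-1*5/3 - ½*1) + 14)² = ((-5/3 - ½) + 14)² = (-13/6 + 14)² = (71/6)² = 5041/36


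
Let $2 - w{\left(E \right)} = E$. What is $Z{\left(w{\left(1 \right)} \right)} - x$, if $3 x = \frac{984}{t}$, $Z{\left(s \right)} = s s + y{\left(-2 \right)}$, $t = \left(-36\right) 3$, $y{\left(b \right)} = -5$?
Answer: $- \frac{26}{27} \approx -0.96296$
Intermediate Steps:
$t = -108$
$w{\left(E \right)} = 2 - E$
$Z{\left(s \right)} = -5 + s^{2}$ ($Z{\left(s \right)} = s s - 5 = s^{2} - 5 = -5 + s^{2}$)
$x = - \frac{82}{27}$ ($x = \frac{984 \frac{1}{-108}}{3} = \frac{984 \left(- \frac{1}{108}\right)}{3} = \frac{1}{3} \left(- \frac{82}{9}\right) = - \frac{82}{27} \approx -3.037$)
$Z{\left(w{\left(1 \right)} \right)} - x = \left(-5 + \left(2 - 1\right)^{2}\right) - - \frac{82}{27} = \left(-5 + \left(2 - 1\right)^{2}\right) + \frac{82}{27} = \left(-5 + 1^{2}\right) + \frac{82}{27} = \left(-5 + 1\right) + \frac{82}{27} = -4 + \frac{82}{27} = - \frac{26}{27}$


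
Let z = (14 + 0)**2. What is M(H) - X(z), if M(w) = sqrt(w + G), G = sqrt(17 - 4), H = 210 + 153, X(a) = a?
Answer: -196 + sqrt(363 + sqrt(13)) ≈ -176.85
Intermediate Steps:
z = 196 (z = 14**2 = 196)
H = 363
G = sqrt(13) ≈ 3.6056
M(w) = sqrt(w + sqrt(13))
M(H) - X(z) = sqrt(363 + sqrt(13)) - 1*196 = sqrt(363 + sqrt(13)) - 196 = -196 + sqrt(363 + sqrt(13))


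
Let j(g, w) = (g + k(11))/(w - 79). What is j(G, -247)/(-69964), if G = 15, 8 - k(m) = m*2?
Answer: 1/22808264 ≈ 4.3844e-8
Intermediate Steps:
k(m) = 8 - 2*m (k(m) = 8 - m*2 = 8 - 2*m)
j(g, w) = (-14 + g)/(-79 + w) (j(g, w) = (g + (8 - 2*11))/(w - 79) = (g + (8 - 22))/(-79 + w) = (g - 14)/(-79 + w) = (-14 + g)/(-79 + w))
j(G, -247)/(-69964) = ((-14 + 15)/(-79 - 247))/(-69964) = (1/(-326))*(-1/69964) = -1/326*1*(-1/69964) = -1/326*(-1/69964) = 1/22808264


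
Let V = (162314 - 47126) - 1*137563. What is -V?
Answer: 22375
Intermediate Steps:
V = -22375 (V = 115188 - 137563 = -22375)
-V = -1*(-22375) = 22375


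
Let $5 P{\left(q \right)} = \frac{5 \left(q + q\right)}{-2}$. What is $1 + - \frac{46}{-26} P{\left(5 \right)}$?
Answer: $- \frac{102}{13} \approx -7.8462$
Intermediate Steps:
$P{\left(q \right)} = - q$ ($P{\left(q \right)} = \frac{5 \left(q + q\right) \frac{1}{-2}}{5} = \frac{5 \cdot 2 q \left(- \frac{1}{2}\right)}{5} = \frac{10 q \left(- \frac{1}{2}\right)}{5} = \frac{\left(-5\right) q}{5} = - q$)
$1 + - \frac{46}{-26} P{\left(5 \right)} = 1 + - \frac{46}{-26} \left(\left(-1\right) 5\right) = 1 + \left(-46\right) \left(- \frac{1}{26}\right) \left(-5\right) = 1 + \frac{23}{13} \left(-5\right) = 1 - \frac{115}{13} = - \frac{102}{13}$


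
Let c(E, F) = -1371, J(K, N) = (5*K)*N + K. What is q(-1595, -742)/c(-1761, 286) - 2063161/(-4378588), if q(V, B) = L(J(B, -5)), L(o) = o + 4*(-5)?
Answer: -75057729613/6003044148 ≈ -12.503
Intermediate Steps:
J(K, N) = K + 5*K*N (J(K, N) = 5*K*N + K = K + 5*K*N)
L(o) = -20 + o (L(o) = o - 20 = -20 + o)
q(V, B) = -20 - 24*B (q(V, B) = -20 + B*(1 + 5*(-5)) = -20 + B*(1 - 25) = -20 + B*(-24) = -20 - 24*B)
q(-1595, -742)/c(-1761, 286) - 2063161/(-4378588) = (-20 - 24*(-742))/(-1371) - 2063161/(-4378588) = (-20 + 17808)*(-1/1371) - 2063161*(-1/4378588) = 17788*(-1/1371) + 2063161/4378588 = -17788/1371 + 2063161/4378588 = -75057729613/6003044148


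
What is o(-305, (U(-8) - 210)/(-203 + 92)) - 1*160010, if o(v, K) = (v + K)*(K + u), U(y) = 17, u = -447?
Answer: -307772522/12321 ≈ -24980.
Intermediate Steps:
o(v, K) = (-447 + K)*(K + v) (o(v, K) = (v + K)*(K - 447) = (K + v)*(-447 + K) = (-447 + K)*(K + v))
o(-305, (U(-8) - 210)/(-203 + 92)) - 1*160010 = (((17 - 210)/(-203 + 92))² - 447*(17 - 210)/(-203 + 92) - 447*(-305) + ((17 - 210)/(-203 + 92))*(-305)) - 1*160010 = ((-193/(-111))² - (-86271)/(-111) + 136335 - 193/(-111)*(-305)) - 160010 = ((-193*(-1/111))² - (-86271)*(-1)/111 + 136335 - 193*(-1/111)*(-305)) - 160010 = ((193/111)² - 447*193/111 + 136335 + (193/111)*(-305)) - 160010 = (37249/12321 - 28757/37 + 136335 - 58865/111) - 160010 = 1663710688/12321 - 160010 = -307772522/12321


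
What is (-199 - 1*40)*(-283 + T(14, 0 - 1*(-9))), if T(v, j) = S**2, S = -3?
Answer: 65486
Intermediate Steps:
T(v, j) = 9 (T(v, j) = (-3)**2 = 9)
(-199 - 1*40)*(-283 + T(14, 0 - 1*(-9))) = (-199 - 1*40)*(-283 + 9) = (-199 - 40)*(-274) = -239*(-274) = 65486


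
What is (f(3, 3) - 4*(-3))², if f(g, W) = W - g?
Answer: 144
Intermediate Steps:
(f(3, 3) - 4*(-3))² = ((3 - 1*3) - 4*(-3))² = ((3 - 3) + 12)² = (0 + 12)² = 12² = 144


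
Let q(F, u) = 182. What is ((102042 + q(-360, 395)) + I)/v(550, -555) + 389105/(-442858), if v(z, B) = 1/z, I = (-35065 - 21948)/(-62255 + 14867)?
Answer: 13408211962777270/238479033 ≈ 5.6224e+7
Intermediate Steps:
I = 5183/4308 (I = -57013/(-47388) = -57013*(-1/47388) = 5183/4308 ≈ 1.2031)
((102042 + q(-360, 395)) + I)/v(550, -555) + 389105/(-442858) = ((102042 + 182) + 5183/4308)/(1/550) + 389105/(-442858) = (102224 + 5183/4308)/(1/550) + 389105*(-1/442858) = (440386175/4308)*550 - 389105/442858 = 121106198125/2154 - 389105/442858 = 13408211962777270/238479033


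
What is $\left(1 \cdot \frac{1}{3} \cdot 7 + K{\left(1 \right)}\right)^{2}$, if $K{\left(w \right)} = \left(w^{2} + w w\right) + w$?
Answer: $\frac{256}{9} \approx 28.444$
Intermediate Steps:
$K{\left(w \right)} = w + 2 w^{2}$ ($K{\left(w \right)} = \left(w^{2} + w^{2}\right) + w = 2 w^{2} + w = w + 2 w^{2}$)
$\left(1 \cdot \frac{1}{3} \cdot 7 + K{\left(1 \right)}\right)^{2} = \left(1 \cdot \frac{1}{3} \cdot 7 + 1 \left(1 + 2 \cdot 1\right)\right)^{2} = \left(1 \cdot \frac{1}{3} \cdot 7 + 1 \left(1 + 2\right)\right)^{2} = \left(\frac{1}{3} \cdot 7 + 1 \cdot 3\right)^{2} = \left(\frac{7}{3} + 3\right)^{2} = \left(\frac{16}{3}\right)^{2} = \frac{256}{9}$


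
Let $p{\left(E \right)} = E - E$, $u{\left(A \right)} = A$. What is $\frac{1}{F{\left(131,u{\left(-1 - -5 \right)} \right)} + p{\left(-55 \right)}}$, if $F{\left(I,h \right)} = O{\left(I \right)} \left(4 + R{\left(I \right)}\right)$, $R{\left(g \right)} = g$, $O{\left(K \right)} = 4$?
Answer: $\frac{1}{540} \approx 0.0018519$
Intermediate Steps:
$p{\left(E \right)} = 0$
$F{\left(I,h \right)} = 16 + 4 I$ ($F{\left(I,h \right)} = 4 \left(4 + I\right) = 16 + 4 I$)
$\frac{1}{F{\left(131,u{\left(-1 - -5 \right)} \right)} + p{\left(-55 \right)}} = \frac{1}{\left(16 + 4 \cdot 131\right) + 0} = \frac{1}{\left(16 + 524\right) + 0} = \frac{1}{540 + 0} = \frac{1}{540}$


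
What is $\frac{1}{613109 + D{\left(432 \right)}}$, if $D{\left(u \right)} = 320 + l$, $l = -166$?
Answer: $\frac{1}{613263} \approx 1.6306 \cdot 10^{-6}$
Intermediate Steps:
$D{\left(u \right)} = 154$ ($D{\left(u \right)} = 320 - 166 = 154$)
$\frac{1}{613109 + D{\left(432 \right)}} = \frac{1}{613109 + 154} = \frac{1}{613263}$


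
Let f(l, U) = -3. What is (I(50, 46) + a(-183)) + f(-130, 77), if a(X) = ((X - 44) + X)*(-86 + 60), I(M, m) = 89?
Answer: 10746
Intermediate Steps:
a(X) = 1144 - 52*X (a(X) = ((-44 + X) + X)*(-26) = (-44 + 2*X)*(-26) = 1144 - 52*X)
(I(50, 46) + a(-183)) + f(-130, 77) = (89 + (1144 - 52*(-183))) - 3 = (89 + (1144 + 9516)) - 3 = (89 + 10660) - 3 = 10749 - 3 = 10746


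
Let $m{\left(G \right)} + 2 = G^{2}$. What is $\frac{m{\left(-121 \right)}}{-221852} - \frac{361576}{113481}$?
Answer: $- \frac{81877607111}{25175986812} \approx -3.2522$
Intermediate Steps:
$m{\left(G \right)} = -2 + G^{2}$
$\frac{m{\left(-121 \right)}}{-221852} - \frac{361576}{113481} = \frac{-2 + \left(-121\right)^{2}}{-221852} - \frac{361576}{113481} = \left(-2 + 14641\right) \left(- \frac{1}{221852}\right) - \frac{361576}{113481} = 14639 \left(- \frac{1}{221852}\right) - \frac{361576}{113481} = - \frac{14639}{221852} - \frac{361576}{113481} = - \frac{81877607111}{25175986812}$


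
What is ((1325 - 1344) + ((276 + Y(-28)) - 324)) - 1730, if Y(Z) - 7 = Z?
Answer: -1818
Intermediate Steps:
Y(Z) = 7 + Z
((1325 - 1344) + ((276 + Y(-28)) - 324)) - 1730 = ((1325 - 1344) + ((276 + (7 - 28)) - 324)) - 1730 = (-19 + ((276 - 21) - 324)) - 1730 = (-19 + (255 - 324)) - 1730 = (-19 - 69) - 1730 = -88 - 1730 = -1818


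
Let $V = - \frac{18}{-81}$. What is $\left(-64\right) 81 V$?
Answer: $-1152$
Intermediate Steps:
$V = \frac{2}{9}$ ($V = \left(-18\right) \left(- \frac{1}{81}\right) = \frac{2}{9} \approx 0.22222$)
$\left(-64\right) 81 V = \left(-64\right) 81 \cdot \frac{2}{9} = \left(-5184\right) \frac{2}{9} = -1152$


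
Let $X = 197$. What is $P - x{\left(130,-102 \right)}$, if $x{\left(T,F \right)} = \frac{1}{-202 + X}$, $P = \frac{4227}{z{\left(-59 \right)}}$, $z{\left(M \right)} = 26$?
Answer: $\frac{21161}{130} \approx 162.78$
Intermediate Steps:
$P = \frac{4227}{26} \approx 162.58$
$x{\left(T,F \right)} = - \frac{1}{5}$ ($x{\left(T,F \right)} = \frac{1}{-202 + 197} = \frac{1}{-5} = - \frac{1}{5}$)
$P - x{\left(130,-102 \right)} = \frac{4227}{26} - - \frac{1}{5} = \frac{4227}{26} + \frac{1}{5} = \frac{21161}{130}$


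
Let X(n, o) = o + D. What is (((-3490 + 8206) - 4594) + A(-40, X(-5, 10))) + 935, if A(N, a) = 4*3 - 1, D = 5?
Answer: 1068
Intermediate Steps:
X(n, o) = 5 + o (X(n, o) = o + 5 = 5 + o)
A(N, a) = 11 (A(N, a) = 12 - 1 = 11)
(((-3490 + 8206) - 4594) + A(-40, X(-5, 10))) + 935 = (((-3490 + 8206) - 4594) + 11) + 935 = ((4716 - 4594) + 11) + 935 = (122 + 11) + 935 = 133 + 935 = 1068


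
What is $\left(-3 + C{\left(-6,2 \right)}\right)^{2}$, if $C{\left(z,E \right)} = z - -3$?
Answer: $36$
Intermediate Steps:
$C{\left(z,E \right)} = 3 + z$ ($C{\left(z,E \right)} = z + 3 = 3 + z$)
$\left(-3 + C{\left(-6,2 \right)}\right)^{2} = \left(-3 + \left(3 - 6\right)\right)^{2} = \left(-3 - 3\right)^{2} = \left(-6\right)^{2} = 36$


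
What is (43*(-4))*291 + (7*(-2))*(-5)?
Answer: -49982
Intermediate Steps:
(43*(-4))*291 + (7*(-2))*(-5) = -172*291 - 14*(-5) = -50052 + 70 = -49982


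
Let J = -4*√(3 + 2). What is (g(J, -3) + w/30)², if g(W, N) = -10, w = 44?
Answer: 16384/225 ≈ 72.818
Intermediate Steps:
J = -4*√5 ≈ -8.9443
(g(J, -3) + w/30)² = (-10 + 44/30)² = (-10 + 44*(1/30))² = (-10 + 22/15)² = (-128/15)² = 16384/225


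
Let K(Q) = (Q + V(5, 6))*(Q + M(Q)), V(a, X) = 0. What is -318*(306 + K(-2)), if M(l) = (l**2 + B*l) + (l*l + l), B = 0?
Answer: -94764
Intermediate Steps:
M(l) = l + 2*l**2 (M(l) = (l**2 + 0*l) + (l*l + l) = (l**2 + 0) + (l**2 + l) = l**2 + (l + l**2) = l + 2*l**2)
K(Q) = Q*(Q + Q*(1 + 2*Q)) (K(Q) = (Q + 0)*(Q + Q*(1 + 2*Q)) = Q*(Q + Q*(1 + 2*Q)))
-318*(306 + K(-2)) = -318*(306 + 2*(-2)**2*(1 - 2)) = -318*(306 + 2*4*(-1)) = -318*(306 - 8) = -318*298 = -94764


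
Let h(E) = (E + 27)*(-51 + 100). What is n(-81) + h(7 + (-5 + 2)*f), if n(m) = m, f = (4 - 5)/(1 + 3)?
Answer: 6487/4 ≈ 1621.8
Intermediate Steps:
f = -¼ (f = -1/4 = -1*¼ = -¼ ≈ -0.25000)
h(E) = 1323 + 49*E (h(E) = (27 + E)*49 = 1323 + 49*E)
n(-81) + h(7 + (-5 + 2)*f) = -81 + (1323 + 49*(7 + (-5 + 2)*(-¼))) = -81 + (1323 + 49*(7 - 3*(-¼))) = -81 + (1323 + 49*(7 + ¾)) = -81 + (1323 + 49*(31/4)) = -81 + (1323 + 1519/4) = -81 + 6811/4 = 6487/4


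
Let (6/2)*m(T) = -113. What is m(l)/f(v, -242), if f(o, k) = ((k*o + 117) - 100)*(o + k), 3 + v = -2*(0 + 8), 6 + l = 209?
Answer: 113/3613545 ≈ 3.1271e-5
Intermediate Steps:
l = 203 (l = -6 + 209 = 203)
m(T) = -113/3 (m(T) = (1/3)*(-113) = -113/3)
v = -19 (v = -3 - 2*(0 + 8) = -3 - 2*8 = -3 - 16 = -19)
f(o, k) = (17 + k*o)*(k + o) (f(o, k) = ((117 + k*o) - 100)*(k + o) = (17 + k*o)*(k + o))
m(l)/f(v, -242) = -113/(3*(17*(-242) + 17*(-19) - 242*(-19)**2 - 19*(-242)**2)) = -113/(3*(-4114 - 323 - 242*361 - 19*58564)) = -113/(3*(-4114 - 323 - 87362 - 1112716)) = -113/3/(-1204515) = -113/3*(-1/1204515) = 113/3613545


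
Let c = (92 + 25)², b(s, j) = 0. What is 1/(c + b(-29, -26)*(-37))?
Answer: 1/13689 ≈ 7.3051e-5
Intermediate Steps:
c = 13689 (c = 117² = 13689)
1/(c + b(-29, -26)*(-37)) = 1/(13689 + 0*(-37)) = 1/(13689 + 0) = 1/13689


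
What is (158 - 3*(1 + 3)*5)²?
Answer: 9604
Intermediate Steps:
(158 - 3*(1 + 3)*5)² = (158 - 3*4*5)² = (158 - 12*5)² = (158 - 60)² = 98² = 9604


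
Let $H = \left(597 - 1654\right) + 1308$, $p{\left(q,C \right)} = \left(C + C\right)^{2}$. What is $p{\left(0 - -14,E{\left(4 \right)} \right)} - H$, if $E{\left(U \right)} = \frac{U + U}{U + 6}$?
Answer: $- \frac{6211}{25} \approx -248.44$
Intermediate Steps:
$E{\left(U \right)} = \frac{2 U}{6 + U}$
$p{\left(q,C \right)} = 4 C^{2}$ ($p{\left(q,C \right)} = \left(2 C\right)^{2} = 4 C^{2}$)
$H = 251$ ($H = -1057 + 1308 = 251$)
$p{\left(0 - -14,E{\left(4 \right)} \right)} - H = 4 \left(2 \cdot 4 \frac{1}{6 + 4}\right)^{2} - 251 = 4 \left(2 \cdot 4 \cdot \frac{1}{10}\right)^{2} - 251 = 4 \left(\frac{4}{5}\right)^{2} - 251 = 4 \cdot \frac{16}{25} - 251 = \frac{64}{25} - 251 = - \frac{6211}{25}$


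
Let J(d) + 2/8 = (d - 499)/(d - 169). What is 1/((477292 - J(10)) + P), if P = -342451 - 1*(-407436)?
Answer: 212/114962125 ≈ 1.8441e-6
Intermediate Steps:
P = 64985 (P = -342451 + 407436 = 64985)
J(d) = -¼ + (-499 + d)/(-169 + d) (J(d) = -¼ + (d - 499)/(d - 169) = -¼ + (-499 + d)/(-169 + d))
1/((477292 - J(10)) + P) = 1/((477292 - 3*(-609 + 10)/(4*(-169 + 10))) + 64985) = 1/((477292 - 3*(-599)/(4*(-159))) + 64985) = 1/((477292 - 3*(-1)*(-599)/(4*159)) + 64985) = 1/((477292 - 1*599/212) + 64985) = 1/((477292 - 599/212) + 64985) = 1/(101185305/212 + 64985) = 1/(114962125/212) = 212/114962125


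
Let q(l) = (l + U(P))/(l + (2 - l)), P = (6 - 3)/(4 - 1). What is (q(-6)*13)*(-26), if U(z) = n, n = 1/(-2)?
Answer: 2197/2 ≈ 1098.5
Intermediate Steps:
n = -½ (n = 1*(-½) = -½ ≈ -0.50000)
P = 1 (P = 3/3 = 3*(⅓) = 1)
U(z) = -½
q(l) = -¼ + l/2 (q(l) = (l - ½)/(l + (2 - l)) = (-½ + l)/2 = (-½ + l)*(½) = -¼ + l/2)
(q(-6)*13)*(-26) = ((-¼ + (½)*(-6))*13)*(-26) = ((-¼ - 3)*13)*(-26) = -13/4*13*(-26) = -169/4*(-26) = 2197/2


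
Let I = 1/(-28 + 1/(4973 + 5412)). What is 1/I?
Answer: -290779/10385 ≈ -28.000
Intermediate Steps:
I = -10385/290779 (I = 1/(-28 + 1/10385) = 1/(-290779/10385) = -10385/290779 ≈ -0.035714)
1/I = 1/(-10385/290779) = -290779/10385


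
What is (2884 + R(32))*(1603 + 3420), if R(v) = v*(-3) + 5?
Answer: 14029239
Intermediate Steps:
R(v) = 5 - 3*v (R(v) = -3*v + 5 = 5 - 3*v)
(2884 + R(32))*(1603 + 3420) = (2884 + (5 - 3*32))*(1603 + 3420) = (2884 + (5 - 96))*5023 = (2884 - 91)*5023 = 2793*5023 = 14029239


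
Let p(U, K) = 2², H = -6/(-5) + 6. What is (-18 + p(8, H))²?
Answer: 196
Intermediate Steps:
H = 36/5 (H = -6*(-1)/5 + 6 = -3*(-⅖) + 6 = 6/5 + 6 = 36/5 ≈ 7.2000)
p(U, K) = 4
(-18 + p(8, H))² = (-18 + 4)² = (-14)² = 196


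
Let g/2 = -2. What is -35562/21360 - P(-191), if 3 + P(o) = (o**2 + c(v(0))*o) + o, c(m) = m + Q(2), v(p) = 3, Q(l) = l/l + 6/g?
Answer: -127487747/3560 ≈ -35811.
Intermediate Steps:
g = -4 (g = 2*(-2) = -4)
Q(l) = -1/2 (Q(l) = l/l + 6/(-4) = 1 + 6*(-1/4) = 1 - 3/2 = -1/2)
c(m) = -1/2 + m (c(m) = m - 1/2 = -1/2 + m)
P(o) = -3 + o**2 + 7*o/2 (P(o) = -3 + ((o**2 + (-1/2 + 3)*o) + o) = -3 + ((o**2 + 5*o/2) + o) = -3 + (o**2 + 7*o/2) = -3 + o**2 + 7*o/2)
-35562/21360 - P(-191) = -35562/21360 - (-3 + (-191)**2 + (7/2)*(-191)) = -35562*1/21360 - (-3 + 36481 - 1337/2) = -5927/3560 - 1*71619/2 = -5927/3560 - 71619/2 = -127487747/3560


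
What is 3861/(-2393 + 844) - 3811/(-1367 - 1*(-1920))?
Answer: -8038372/856597 ≈ -9.3841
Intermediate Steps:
3861/(-2393 + 844) - 3811/(-1367 - 1*(-1920)) = 3861/(-1549) - 3811/(-1367 + 1920) = 3861*(-1/1549) - 3811/553 = -3861/1549 - 3811*1/553 = -3861/1549 - 3811/553 = -8038372/856597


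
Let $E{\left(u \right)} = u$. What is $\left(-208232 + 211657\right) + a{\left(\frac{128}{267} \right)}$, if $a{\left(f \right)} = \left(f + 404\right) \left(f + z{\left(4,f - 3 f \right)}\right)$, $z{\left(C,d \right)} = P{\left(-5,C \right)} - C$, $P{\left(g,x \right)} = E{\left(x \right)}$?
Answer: $\frac{257988313}{71289} \approx 3618.9$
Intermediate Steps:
$P{\left(g,x \right)} = x$
$z{\left(C,d \right)} = 0$ ($z{\left(C,d \right)} = C - C = 0$)
$a{\left(f \right)} = f \left(404 + f\right)$ ($a{\left(f \right)} = \left(f + 404\right) \left(f + 0\right) = \left(404 + f\right) f = f \left(404 + f\right)$)
$\left(-208232 + 211657\right) + a{\left(\frac{128}{267} \right)} = \left(-208232 + 211657\right) + \frac{128}{267} \left(404 + \frac{128}{267}\right) = 3425 + 128 \cdot \frac{1}{267} \left(404 + 128 \cdot \frac{1}{267}\right) = 3425 + \frac{128 \left(404 + \frac{128}{267}\right)}{267} = 3425 + \frac{128}{267} \cdot \frac{107996}{267} = 3425 + \frac{13823488}{71289} = \frac{257988313}{71289}$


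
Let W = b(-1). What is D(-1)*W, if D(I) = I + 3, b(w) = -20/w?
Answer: 40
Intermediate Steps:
W = 20 (W = -20/(-1) = -20*(-1) = 20)
D(I) = 3 + I
D(-1)*W = (3 - 1)*20 = 2*20 = 40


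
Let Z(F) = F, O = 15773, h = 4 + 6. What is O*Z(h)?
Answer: 157730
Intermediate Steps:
h = 10
O*Z(h) = 15773*10 = 157730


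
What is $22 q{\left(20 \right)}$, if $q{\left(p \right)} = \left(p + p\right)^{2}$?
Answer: $35200$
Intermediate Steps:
$q{\left(p \right)} = 4 p^{2}$ ($q{\left(p \right)} = \left(2 p\right)^{2} = 4 p^{2}$)
$22 q{\left(20 \right)} = 22 \cdot 4 \cdot 20^{2} = 22 \cdot 4 \cdot 400 = 22 \cdot 1600 = 35200$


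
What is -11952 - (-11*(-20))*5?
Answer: -13052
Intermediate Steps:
-11952 - (-11*(-20))*5 = -11952 - 220*5 = -11952 - 1*1100 = -11952 - 1100 = -13052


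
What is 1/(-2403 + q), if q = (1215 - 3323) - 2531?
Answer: -1/7042 ≈ -0.00014201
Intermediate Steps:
q = -4639 (q = -2108 - 2531 = -4639)
1/(-2403 + q) = 1/(-2403 - 4639) = 1/(-7042) = -1/7042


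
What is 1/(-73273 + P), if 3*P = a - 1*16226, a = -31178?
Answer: -3/267223 ≈ -1.1227e-5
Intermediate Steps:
P = -47404/3 (P = (-31178 - 1*16226)/3 = (-31178 - 16226)/3 = (⅓)*(-47404) = -47404/3 ≈ -15801.)
1/(-73273 + P) = 1/(-73273 - 47404/3) = 1/(-267223/3) = -3/267223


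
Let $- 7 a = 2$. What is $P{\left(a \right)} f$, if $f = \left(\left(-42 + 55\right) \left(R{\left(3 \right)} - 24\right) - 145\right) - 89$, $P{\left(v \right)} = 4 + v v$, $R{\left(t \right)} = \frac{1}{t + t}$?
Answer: $- \frac{326300}{147} \approx -2219.7$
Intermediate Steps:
$a = - \frac{2}{7}$ ($a = \left(- \frac{1}{7}\right) 2 = - \frac{2}{7} \approx -0.28571$)
$R{\left(t \right)} = \frac{1}{2 t}$
$P{\left(v \right)} = 4 + v^{2}$
$f = - \frac{3263}{6}$ ($f = \left(\left(-42 + 55\right) \left(\frac{1}{2 \cdot 3} - 24\right) - 145\right) - 89 = \left(13 \left(\frac{1}{2} \cdot \frac{1}{3} - 24\right) - 145\right) - 89 = \left(13 \left(\frac{1}{6} - 24\right) - 145\right) - 89 = \left(13 \left(- \frac{143}{6}\right) - 145\right) - 89 = \left(- \frac{1859}{6} - 145\right) - 89 = - \frac{2729}{6} - 89 = - \frac{3263}{6} \approx -543.83$)
$P{\left(a \right)} f = \left(4 + \left(- \frac{2}{7}\right)^{2}\right) \left(- \frac{3263}{6}\right) = \left(4 + \frac{4}{49}\right) \left(- \frac{3263}{6}\right) = \frac{200}{49} \left(- \frac{3263}{6}\right) = - \frac{326300}{147}$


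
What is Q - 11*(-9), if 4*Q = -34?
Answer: 181/2 ≈ 90.500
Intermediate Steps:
Q = -17/2 (Q = (¼)*(-34) = -17/2 ≈ -8.5000)
Q - 11*(-9) = -17/2 - 11*(-9) = -17/2 + 99 = 181/2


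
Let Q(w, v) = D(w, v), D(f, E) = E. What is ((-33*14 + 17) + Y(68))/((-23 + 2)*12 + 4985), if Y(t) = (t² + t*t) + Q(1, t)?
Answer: 8871/4733 ≈ 1.8743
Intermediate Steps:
Q(w, v) = v
Y(t) = t + 2*t² (Y(t) = (t² + t*t) + t = (t² + t²) + t = 2*t² + t = t + 2*t²)
((-33*14 + 17) + Y(68))/((-23 + 2)*12 + 4985) = ((-33*14 + 17) + 68*(1 + 2*68))/((-23 + 2)*12 + 4985) = ((-462 + 17) + 68*(1 + 136))/(-21*12 + 4985) = (-445 + 68*137)/(-252 + 4985) = (-445 + 9316)/4733 = 8871*(1/4733) = 8871/4733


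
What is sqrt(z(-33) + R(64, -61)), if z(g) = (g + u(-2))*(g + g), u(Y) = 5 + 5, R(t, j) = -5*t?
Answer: sqrt(1198) ≈ 34.612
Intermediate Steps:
u(Y) = 10
z(g) = 2*g*(10 + g) (z(g) = (g + 10)*(g + g) = (10 + g)*(2*g) = 2*g*(10 + g))
sqrt(z(-33) + R(64, -61)) = sqrt(2*(-33)*(10 - 33) - 5*64) = sqrt(2*(-33)*(-23) - 320) = sqrt(1518 - 320) = sqrt(1198)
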